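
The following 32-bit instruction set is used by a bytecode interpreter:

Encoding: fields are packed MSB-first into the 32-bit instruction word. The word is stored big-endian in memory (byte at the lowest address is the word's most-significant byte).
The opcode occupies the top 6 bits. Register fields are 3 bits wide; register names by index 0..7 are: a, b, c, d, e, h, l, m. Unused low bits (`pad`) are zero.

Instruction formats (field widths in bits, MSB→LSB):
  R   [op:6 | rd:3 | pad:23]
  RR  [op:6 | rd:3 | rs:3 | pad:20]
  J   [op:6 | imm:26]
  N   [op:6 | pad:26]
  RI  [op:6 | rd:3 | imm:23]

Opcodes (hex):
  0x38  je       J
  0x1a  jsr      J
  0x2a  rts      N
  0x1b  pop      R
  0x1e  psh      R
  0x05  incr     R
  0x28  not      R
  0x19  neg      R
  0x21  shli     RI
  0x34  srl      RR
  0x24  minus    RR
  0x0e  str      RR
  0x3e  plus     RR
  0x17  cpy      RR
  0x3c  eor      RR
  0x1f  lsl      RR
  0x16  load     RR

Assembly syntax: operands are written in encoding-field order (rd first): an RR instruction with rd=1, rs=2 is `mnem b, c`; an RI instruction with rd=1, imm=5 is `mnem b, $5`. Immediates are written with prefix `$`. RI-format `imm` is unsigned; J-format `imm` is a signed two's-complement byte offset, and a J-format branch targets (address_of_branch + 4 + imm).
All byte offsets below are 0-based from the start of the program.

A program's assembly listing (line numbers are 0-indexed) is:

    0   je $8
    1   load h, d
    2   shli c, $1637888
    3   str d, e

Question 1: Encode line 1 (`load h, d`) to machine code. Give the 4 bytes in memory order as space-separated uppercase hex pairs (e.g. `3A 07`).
5A B0 00 00

line 1 (load): pack op=0x16:6|rd=5:3|rs=3:3|pad=0:20 = 0x5ab00000; big→ 5a b0 00 00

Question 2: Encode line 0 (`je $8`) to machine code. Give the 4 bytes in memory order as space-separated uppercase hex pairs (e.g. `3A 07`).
L0: je op=0x38:6|imm=8:26 ⇒ 0xe0000008 ⇒ big e0 00 00 08

E0 00 00 08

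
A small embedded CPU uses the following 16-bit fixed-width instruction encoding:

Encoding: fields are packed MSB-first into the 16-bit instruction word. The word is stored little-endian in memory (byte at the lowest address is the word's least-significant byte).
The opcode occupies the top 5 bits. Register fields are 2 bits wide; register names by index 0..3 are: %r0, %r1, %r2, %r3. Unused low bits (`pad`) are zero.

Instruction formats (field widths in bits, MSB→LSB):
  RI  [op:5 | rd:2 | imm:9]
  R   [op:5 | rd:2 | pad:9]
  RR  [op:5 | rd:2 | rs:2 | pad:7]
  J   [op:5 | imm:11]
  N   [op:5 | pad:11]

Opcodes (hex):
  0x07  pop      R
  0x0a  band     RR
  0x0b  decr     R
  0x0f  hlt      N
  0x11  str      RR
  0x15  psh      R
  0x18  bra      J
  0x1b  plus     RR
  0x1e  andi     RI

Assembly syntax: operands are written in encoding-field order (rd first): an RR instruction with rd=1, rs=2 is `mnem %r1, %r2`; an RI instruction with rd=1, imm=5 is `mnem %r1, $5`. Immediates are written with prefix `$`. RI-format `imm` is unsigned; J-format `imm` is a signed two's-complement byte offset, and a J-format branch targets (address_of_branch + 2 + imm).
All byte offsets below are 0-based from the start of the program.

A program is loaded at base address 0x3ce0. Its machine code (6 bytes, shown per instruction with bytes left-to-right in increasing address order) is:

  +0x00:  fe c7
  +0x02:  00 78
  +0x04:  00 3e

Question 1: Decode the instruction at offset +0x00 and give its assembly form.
bra $-2

@+00  little-endian(fe c7) = 0xc7fe
  top 5b → 0x18 → bra [J]
  imm@[10:0]=0x7fe (s11→-2) ⇒ $-2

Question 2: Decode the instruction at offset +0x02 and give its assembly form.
+0x02: 00 78 ⇒ word 0x7800 (little)
  top 5b → 0xf → hlt [N]

hlt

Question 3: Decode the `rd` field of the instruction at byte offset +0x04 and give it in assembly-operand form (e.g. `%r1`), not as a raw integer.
+0x04: 00 3e ⇒ word 0x3e00 (little)
  opcode bits[15:11]=0x7: pop/R
  rd@[10:9]=0x3 ⇒ %r3

%r3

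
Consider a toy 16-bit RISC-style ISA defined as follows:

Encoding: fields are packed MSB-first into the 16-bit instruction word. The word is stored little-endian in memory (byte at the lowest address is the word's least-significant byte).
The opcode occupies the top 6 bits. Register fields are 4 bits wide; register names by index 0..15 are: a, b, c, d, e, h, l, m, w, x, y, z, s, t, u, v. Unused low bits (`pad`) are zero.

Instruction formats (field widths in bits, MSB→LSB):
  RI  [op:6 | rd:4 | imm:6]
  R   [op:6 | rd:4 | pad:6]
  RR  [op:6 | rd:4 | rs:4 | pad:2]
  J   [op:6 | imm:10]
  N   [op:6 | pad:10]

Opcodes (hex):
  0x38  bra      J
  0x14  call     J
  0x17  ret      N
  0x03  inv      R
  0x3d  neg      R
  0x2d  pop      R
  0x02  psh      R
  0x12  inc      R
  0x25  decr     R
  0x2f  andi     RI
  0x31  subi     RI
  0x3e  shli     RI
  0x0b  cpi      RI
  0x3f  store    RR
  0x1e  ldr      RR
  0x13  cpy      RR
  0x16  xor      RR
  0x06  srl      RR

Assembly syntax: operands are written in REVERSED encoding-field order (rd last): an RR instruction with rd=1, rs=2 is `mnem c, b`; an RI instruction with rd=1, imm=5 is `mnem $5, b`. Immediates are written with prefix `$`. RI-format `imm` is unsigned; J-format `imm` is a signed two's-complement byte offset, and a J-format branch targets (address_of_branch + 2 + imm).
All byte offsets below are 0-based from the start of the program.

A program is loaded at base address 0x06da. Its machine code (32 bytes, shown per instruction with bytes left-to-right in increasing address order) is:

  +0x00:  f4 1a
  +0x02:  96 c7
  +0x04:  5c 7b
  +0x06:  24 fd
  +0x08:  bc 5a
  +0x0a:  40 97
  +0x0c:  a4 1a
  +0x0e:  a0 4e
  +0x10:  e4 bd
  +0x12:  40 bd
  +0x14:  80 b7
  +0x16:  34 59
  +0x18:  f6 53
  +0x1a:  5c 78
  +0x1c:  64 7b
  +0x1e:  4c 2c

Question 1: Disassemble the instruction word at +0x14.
@+14  little-endian(80 b7) = 0xb780
  opcode bits[15:10]=0x2d: pop/R
  rd: (w>>6)&0xf=0xe → u

pop u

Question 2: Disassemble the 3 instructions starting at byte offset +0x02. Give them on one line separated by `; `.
subi $22, u; ldr m, t; store x, e

off 0x02: read 96 c7 as little → 0xc796
  op=0xc796>>10=0x31 ⇒ subi (RI)
  rd@[9:6]=0xe ⇒ u
  imm@[5:0]=0x16 ⇒ $22
off 0x04: read 5c 7b as little → 0x7b5c
  op=0x7b5c>>10=0x1e ⇒ ldr (RR)
  rd@[9:6]=0xd ⇒ t
  rs@[5:2]=0x7 ⇒ m
off 0x06: read 24 fd as little → 0xfd24
  op=0xfd24>>10=0x3f ⇒ store (RR)
  rd@[9:6]=0x4 ⇒ e
  rs@[5:2]=0x9 ⇒ x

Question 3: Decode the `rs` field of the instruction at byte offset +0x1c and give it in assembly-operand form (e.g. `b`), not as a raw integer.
+0x1c: 64 7b ⇒ word 0x7b64 (little)
  op=0x7b64>>10=0x1e ⇒ ldr (RR)
  rd@[9:6]=0xd ⇒ t
  rs@[5:2]=0x9 ⇒ x

x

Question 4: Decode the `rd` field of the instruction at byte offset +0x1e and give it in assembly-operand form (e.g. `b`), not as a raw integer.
@+1e  little-endian(4c 2c) = 0x2c4c
  op=0x2c4c>>10=0xb ⇒ cpi (RI)
  rd@[9:6]=0x1 ⇒ b
  imm@[5:0]=0xc ⇒ $12

b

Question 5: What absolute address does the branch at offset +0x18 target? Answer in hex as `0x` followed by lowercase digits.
0x06ea

+0x18: f6 53 ⇒ word 0x53f6 (little)
  top 6b → 0x14 → call [J]
  imm: (w>>0)&0x3ff=0x3f6 (s10→-10) → $-10
  target = base 0x06da + off 0x18 + 2 + imm -10 = 0x06ea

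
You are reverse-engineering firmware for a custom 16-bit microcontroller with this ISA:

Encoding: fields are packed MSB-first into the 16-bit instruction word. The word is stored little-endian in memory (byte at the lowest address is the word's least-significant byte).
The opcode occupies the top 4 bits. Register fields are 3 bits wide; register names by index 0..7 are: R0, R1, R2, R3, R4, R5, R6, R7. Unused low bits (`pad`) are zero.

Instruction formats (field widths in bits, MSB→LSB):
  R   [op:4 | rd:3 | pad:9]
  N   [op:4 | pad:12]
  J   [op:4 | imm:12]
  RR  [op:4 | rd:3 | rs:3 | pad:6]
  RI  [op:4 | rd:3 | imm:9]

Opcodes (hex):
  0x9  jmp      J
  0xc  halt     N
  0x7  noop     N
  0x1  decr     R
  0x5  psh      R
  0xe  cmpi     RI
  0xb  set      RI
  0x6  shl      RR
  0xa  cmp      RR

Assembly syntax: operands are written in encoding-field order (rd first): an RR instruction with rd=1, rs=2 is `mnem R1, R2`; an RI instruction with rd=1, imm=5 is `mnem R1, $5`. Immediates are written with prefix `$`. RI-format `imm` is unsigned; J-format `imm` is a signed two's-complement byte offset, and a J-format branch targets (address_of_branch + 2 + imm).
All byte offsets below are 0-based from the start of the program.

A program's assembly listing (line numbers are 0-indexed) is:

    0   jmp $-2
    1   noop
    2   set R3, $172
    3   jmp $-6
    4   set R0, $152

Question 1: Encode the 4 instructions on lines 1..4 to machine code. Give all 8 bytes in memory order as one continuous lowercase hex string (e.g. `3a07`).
1. noop fields op=0x7:4|pad=0:12 → word 7000h → 00 70
2. set fields op=0xb:4|rd=3:3|imm=172:9 → word b6ach → ac b6
3. jmp fields op=0x9:4|imm=-6:12 → word 9ffah → fa 9f
4. set fields op=0xb:4|rd=0:3|imm=152:9 → word b098h → 98 b0

0070acb6fa9f98b0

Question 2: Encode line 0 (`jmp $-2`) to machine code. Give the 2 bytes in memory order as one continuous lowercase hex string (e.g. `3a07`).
line 0 (jmp): pack op=0x9:4|imm=-2:12 = 0x9ffe; little→ fe 9f

fe9f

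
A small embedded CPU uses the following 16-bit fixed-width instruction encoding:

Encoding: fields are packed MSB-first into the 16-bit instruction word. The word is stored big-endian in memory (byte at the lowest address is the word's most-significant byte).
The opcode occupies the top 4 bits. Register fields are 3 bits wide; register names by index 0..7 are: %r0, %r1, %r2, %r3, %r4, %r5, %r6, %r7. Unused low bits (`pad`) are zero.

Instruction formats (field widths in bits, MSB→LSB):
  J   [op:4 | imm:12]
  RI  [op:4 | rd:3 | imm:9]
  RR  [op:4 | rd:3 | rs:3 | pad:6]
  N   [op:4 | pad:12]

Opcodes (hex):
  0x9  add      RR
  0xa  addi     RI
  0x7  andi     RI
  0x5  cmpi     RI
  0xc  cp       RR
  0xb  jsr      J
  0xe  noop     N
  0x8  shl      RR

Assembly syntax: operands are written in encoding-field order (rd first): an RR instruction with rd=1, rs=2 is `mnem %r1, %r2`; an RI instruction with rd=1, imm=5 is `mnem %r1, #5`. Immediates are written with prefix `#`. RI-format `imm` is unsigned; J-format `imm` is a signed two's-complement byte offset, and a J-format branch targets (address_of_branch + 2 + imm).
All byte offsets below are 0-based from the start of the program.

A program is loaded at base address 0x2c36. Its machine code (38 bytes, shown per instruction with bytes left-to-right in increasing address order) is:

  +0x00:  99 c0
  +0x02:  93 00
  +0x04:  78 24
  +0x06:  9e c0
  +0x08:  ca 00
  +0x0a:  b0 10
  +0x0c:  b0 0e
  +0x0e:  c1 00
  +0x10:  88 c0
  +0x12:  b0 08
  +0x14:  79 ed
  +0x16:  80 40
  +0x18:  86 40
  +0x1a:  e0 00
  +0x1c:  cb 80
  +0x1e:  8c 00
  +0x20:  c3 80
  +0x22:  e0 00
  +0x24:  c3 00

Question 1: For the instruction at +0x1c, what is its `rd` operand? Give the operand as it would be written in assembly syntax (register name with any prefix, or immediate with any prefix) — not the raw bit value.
%r5

+0x1c: cb 80 ⇒ word 0xcb80 (big)
  opcode bits[15:12]=0xc: cp/RR
  [11:9] rd=5 = %r5
  [8:6] rs=6 = %r6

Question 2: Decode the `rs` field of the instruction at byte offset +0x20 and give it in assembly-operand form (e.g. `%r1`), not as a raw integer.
%r6

off 0x20: read c3 80 as big → 0xc380
  op=0xc380>>12=0xc ⇒ cp (RR)
  rd@[11:9]=0x1 ⇒ %r1
  rs@[8:6]=0x6 ⇒ %r6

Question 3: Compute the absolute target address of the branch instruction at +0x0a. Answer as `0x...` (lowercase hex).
[0a] b0 10 → 0xb010
  top 4b → 0xb → jsr [J]
  imm: (w>>0)&0xfff=0x10 → #16
  target = base 0x2c36 + off 0x0a + 2 + imm 16 = 0x2c52

0x2c52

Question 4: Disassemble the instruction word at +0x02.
add %r1, %r4

+0x02: 93 00 ⇒ word 0x9300 (big)
  top 4b → 0x9 → add [RR]
  rd@[11:9]=0x1 ⇒ %r1
  rs@[8:6]=0x4 ⇒ %r4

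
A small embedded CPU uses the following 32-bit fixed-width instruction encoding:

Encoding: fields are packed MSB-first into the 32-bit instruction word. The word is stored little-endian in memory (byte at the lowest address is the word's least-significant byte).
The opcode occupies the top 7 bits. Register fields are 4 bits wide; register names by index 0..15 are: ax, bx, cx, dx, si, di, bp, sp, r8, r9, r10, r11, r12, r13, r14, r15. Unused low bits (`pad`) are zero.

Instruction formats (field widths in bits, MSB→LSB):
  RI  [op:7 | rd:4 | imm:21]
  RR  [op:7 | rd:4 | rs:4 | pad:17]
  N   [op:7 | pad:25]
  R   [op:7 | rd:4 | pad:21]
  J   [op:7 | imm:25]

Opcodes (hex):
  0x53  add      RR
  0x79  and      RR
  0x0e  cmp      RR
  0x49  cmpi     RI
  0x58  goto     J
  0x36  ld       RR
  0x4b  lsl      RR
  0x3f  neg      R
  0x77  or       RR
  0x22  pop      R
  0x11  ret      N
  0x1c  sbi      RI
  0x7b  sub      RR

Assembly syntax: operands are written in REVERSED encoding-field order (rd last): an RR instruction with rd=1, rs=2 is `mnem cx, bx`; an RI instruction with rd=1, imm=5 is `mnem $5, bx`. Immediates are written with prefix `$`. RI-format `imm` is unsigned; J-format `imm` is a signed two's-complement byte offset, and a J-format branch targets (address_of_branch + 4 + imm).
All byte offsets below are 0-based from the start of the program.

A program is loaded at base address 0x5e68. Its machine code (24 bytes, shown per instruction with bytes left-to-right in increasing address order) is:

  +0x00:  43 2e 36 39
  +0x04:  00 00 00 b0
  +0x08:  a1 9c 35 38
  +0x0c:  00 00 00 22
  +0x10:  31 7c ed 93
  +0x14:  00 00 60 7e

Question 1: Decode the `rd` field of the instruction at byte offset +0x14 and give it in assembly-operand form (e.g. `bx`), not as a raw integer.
@+14  little-endian(00 00 60 7e) = 0x7e600000
  opcode bits[31:25]=0x3f: neg/R
  [24:21] rd=3 = dx

dx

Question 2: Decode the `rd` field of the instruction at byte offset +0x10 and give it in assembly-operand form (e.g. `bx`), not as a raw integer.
off 0x10: read 31 7c ed 93 as little → 0x93ed7c31
  top 7b → 0x49 → cmpi [RI]
  [24:21] rd=15 = r15
  [20:0] imm=883761 = $883761

r15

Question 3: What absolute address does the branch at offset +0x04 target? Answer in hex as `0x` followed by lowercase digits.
0x5e70

[04] 00 00 00 b0 → 0xb0000000
  opcode bits[31:25]=0x58: goto/J
  imm@[24:0]=0x0 ⇒ $0
  target = base 0x5e68 + off 0x04 + 4 + imm 0 = 0x5e70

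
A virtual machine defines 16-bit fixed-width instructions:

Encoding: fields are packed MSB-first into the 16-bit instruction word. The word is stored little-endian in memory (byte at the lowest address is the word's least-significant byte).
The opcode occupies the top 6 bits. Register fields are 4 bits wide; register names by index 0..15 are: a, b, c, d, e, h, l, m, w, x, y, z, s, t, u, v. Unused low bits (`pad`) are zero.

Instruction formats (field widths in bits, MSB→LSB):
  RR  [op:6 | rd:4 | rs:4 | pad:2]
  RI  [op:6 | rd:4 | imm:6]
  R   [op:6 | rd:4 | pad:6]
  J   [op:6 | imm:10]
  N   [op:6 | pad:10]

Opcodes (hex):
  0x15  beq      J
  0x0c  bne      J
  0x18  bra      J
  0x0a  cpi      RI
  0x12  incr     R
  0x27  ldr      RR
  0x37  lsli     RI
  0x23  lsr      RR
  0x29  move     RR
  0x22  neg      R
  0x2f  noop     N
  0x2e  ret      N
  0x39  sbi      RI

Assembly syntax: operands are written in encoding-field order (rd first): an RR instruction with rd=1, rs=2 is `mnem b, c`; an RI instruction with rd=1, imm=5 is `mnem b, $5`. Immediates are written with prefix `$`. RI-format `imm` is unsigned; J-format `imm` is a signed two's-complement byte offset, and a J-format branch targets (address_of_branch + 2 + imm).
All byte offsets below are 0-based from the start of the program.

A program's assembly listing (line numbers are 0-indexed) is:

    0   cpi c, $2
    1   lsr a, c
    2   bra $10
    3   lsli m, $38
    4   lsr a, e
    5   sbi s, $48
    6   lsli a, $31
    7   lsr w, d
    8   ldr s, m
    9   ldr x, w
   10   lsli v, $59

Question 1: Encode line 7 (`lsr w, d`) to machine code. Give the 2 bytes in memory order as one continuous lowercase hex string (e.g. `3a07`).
line 7 (lsr): pack op=0x23:6|rd=8:4|rs=3:4|pad=0:2 = 0x8e0c; little→ 0c 8e

0c8e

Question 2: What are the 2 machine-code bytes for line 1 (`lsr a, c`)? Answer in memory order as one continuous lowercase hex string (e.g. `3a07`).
line 1 (lsr): pack op=0x23:6|rd=0:4|rs=2:4|pad=0:2 = 0x8c08; little→ 08 8c

088c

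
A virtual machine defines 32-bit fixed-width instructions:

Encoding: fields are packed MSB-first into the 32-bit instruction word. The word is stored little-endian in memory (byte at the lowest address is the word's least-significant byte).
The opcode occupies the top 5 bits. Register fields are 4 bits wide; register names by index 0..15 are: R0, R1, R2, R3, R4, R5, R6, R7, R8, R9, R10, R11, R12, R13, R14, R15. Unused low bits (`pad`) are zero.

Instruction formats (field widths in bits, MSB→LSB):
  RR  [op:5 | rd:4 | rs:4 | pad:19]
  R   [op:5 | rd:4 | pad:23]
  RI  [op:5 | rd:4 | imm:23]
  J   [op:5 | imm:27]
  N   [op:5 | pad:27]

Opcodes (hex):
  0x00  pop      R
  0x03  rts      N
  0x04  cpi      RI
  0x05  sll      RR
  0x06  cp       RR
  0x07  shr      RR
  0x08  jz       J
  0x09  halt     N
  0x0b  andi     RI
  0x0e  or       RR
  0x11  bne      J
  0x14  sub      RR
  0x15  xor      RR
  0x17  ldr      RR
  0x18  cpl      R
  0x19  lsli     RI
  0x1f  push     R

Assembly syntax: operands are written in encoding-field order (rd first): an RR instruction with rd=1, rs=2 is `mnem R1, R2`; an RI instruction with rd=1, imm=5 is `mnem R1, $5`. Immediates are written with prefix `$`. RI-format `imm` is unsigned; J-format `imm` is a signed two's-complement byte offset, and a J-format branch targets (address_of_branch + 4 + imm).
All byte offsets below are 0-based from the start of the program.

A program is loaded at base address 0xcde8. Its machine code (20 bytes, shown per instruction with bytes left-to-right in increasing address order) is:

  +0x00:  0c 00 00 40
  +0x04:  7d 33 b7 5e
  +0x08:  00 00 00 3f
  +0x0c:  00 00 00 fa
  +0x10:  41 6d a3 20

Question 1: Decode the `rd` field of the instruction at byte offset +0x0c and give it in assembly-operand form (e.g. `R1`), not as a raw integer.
@+0c  little-endian(00 00 00 fa) = 0xfa000000
  op=0xfa000000>>27=0x1f ⇒ push (R)
  rd@[26:23]=0x4 ⇒ R4

R4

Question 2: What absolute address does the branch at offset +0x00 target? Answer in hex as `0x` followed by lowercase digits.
0xcdf8

[00] 0c 00 00 40 → 0x4000000c
  top 5b → 0x8 → jz [J]
  imm@[26:0]=0xc ⇒ $12
  target = base 0xcde8 + off 0x00 + 4 + imm 12 = 0xcdf8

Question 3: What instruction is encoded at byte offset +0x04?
+0x04: 7d 33 b7 5e ⇒ word 0x5eb7337d (little)
  op=0x5eb7337d>>27=0xb ⇒ andi (RI)
  rd: (w>>23)&0xf=0xd → R13
  imm: (w>>0)&0x7fffff=0x37337d → $3617661

andi R13, $3617661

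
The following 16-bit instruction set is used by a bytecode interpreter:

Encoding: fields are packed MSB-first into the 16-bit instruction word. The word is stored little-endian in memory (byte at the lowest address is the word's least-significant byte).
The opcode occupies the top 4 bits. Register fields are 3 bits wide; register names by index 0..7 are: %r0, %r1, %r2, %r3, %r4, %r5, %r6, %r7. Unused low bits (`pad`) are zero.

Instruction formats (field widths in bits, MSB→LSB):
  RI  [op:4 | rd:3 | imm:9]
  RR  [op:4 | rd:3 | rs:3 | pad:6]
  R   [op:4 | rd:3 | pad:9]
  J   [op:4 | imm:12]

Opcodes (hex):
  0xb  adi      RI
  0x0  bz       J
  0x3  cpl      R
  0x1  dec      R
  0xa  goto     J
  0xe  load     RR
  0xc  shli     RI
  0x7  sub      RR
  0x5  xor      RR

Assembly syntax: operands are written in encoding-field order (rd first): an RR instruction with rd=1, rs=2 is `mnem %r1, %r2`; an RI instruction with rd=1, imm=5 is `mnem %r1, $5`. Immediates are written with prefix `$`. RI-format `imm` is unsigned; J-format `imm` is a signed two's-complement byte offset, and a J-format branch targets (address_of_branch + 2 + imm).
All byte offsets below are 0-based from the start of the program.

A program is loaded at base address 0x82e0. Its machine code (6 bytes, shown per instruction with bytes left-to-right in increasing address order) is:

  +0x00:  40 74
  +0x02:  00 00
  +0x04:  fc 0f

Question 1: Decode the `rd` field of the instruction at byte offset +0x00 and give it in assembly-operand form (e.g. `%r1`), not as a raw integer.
@+00  little-endian(40 74) = 0x7440
  top 4b → 0x7 → sub [RR]
  [11:9] rd=2 = %r2
  [8:6] rs=1 = %r1

%r2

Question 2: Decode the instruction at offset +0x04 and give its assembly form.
bz $-4

+0x04: fc 0f ⇒ word 0x0ffc (little)
  opcode bits[15:12]=0x0: bz/J
  imm: (w>>0)&0xfff=0xffc (s12→-4) → $-4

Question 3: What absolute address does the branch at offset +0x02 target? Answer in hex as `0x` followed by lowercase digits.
off 0x02: read 00 00 as little → 0x0000
  op=0x0000>>12=0x0 ⇒ bz (J)
  imm: (w>>0)&0xfff=0x0 → $0
  target = base 0x82e0 + off 0x02 + 2 + imm 0 = 0x82e4

0x82e4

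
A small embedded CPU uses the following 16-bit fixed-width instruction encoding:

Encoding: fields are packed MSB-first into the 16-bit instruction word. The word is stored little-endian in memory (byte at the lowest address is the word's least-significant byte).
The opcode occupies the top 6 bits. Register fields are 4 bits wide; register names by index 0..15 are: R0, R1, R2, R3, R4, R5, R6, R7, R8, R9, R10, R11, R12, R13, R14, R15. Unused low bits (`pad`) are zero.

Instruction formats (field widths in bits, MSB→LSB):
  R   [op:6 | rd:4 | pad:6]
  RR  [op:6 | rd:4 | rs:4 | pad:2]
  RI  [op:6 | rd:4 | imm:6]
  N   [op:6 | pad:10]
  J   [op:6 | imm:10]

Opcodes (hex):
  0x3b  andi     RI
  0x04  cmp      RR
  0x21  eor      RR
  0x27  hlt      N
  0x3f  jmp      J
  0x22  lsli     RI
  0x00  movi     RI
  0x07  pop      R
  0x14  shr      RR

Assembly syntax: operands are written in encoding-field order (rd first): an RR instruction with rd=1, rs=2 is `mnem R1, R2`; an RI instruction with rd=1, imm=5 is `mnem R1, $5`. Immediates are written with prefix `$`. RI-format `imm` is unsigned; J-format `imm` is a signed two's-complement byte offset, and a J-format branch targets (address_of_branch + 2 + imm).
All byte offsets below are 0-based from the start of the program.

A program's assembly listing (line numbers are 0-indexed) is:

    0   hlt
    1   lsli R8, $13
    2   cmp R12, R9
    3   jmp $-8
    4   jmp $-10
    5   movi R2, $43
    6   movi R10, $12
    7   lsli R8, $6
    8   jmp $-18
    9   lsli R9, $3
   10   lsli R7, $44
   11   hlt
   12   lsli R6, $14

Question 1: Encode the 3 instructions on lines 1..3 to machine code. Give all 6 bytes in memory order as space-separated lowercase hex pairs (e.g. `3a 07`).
0d 8a 24 13 f8 ff

1. lsli fields op=0x22:6|rd=8:4|imm=13:6 → word 8a0dh → 0d 8a
2. cmp fields op=0x4:6|rd=12:4|rs=9:4|pad=0:2 → word 1324h → 24 13
3. jmp fields op=0x3f:6|imm=-8:10 → word fff8h → f8 ff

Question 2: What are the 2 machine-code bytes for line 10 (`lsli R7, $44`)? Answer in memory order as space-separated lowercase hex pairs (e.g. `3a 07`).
ec 89

line 10 (lsli): pack op=0x22:6|rd=7:4|imm=44:6 = 0x89ec; little→ ec 89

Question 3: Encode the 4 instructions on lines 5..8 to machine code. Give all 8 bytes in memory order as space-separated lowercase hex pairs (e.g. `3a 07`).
5. movi fields op=0x0:6|rd=2:4|imm=43:6 → word 00abh → ab 00
6. movi fields op=0x0:6|rd=10:4|imm=12:6 → word 028ch → 8c 02
7. lsli fields op=0x22:6|rd=8:4|imm=6:6 → word 8a06h → 06 8a
8. jmp fields op=0x3f:6|imm=-18:10 → word ffeeh → ee ff

ab 00 8c 02 06 8a ee ff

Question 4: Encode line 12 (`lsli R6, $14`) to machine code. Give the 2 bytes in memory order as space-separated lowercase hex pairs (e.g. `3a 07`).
L12: lsli op=0x22:6|rd=6:4|imm=14:6 ⇒ 0x898e ⇒ little 8e 89

8e 89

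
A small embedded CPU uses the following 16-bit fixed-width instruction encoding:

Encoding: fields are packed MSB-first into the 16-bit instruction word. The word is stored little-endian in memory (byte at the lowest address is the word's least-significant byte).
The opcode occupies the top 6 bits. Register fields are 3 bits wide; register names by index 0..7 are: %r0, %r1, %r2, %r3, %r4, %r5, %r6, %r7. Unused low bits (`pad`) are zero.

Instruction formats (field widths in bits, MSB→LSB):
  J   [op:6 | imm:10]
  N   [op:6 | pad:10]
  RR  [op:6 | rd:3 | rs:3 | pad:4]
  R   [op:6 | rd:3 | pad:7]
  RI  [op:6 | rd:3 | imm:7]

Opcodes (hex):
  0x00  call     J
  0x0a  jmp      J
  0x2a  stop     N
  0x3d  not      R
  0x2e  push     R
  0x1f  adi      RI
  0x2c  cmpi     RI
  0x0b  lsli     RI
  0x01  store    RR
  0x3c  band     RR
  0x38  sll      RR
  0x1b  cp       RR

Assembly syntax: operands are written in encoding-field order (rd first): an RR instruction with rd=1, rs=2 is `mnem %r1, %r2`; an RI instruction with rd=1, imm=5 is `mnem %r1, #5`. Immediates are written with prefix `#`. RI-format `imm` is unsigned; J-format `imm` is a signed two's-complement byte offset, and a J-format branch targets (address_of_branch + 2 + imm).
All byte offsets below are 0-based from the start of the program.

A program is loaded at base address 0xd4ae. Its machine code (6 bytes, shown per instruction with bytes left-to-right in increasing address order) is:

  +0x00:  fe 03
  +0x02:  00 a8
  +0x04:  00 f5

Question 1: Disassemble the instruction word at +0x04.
[04] 00 f5 → 0xf500
  top 6b → 0x3d → not [R]
  rd: (w>>7)&0x7=0x2 → %r2

not %r2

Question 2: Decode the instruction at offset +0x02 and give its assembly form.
[02] 00 a8 → 0xa800
  op=0xa800>>10=0x2a ⇒ stop (N)

stop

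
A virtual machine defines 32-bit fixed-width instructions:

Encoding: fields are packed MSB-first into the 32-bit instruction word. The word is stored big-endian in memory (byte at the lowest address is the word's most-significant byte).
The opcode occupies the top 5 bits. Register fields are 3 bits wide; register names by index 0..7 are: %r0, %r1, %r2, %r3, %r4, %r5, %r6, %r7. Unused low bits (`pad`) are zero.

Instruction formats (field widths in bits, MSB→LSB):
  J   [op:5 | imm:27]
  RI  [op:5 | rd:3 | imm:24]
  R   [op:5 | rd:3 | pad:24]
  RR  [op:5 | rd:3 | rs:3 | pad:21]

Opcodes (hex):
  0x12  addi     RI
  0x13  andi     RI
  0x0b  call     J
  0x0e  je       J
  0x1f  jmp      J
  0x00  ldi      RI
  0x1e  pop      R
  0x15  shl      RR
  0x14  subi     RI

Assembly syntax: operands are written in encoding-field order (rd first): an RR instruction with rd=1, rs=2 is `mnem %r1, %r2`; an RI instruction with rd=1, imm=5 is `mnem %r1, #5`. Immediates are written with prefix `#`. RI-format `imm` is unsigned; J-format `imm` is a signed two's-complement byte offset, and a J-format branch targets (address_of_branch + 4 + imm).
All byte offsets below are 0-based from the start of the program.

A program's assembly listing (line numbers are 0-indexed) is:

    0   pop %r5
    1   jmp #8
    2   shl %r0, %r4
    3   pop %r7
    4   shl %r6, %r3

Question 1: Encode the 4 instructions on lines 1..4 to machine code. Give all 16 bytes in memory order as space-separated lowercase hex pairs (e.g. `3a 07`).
L1: jmp op=0x1f:5|imm=8:27 ⇒ 0xf8000008 ⇒ big f8 00 00 08
L2: shl op=0x15:5|rd=0:3|rs=4:3|pad=0:21 ⇒ 0xa8800000 ⇒ big a8 80 00 00
L3: pop op=0x1e:5|rd=7:3|pad=0:24 ⇒ 0xf7000000 ⇒ big f7 00 00 00
L4: shl op=0x15:5|rd=6:3|rs=3:3|pad=0:21 ⇒ 0xae600000 ⇒ big ae 60 00 00

f8 00 00 08 a8 80 00 00 f7 00 00 00 ae 60 00 00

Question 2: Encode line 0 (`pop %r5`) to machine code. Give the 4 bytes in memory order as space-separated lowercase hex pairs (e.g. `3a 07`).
f5 00 00 00

0. pop fields op=0x1e:5|rd=5:3|pad=0:24 → word f5000000h → f5 00 00 00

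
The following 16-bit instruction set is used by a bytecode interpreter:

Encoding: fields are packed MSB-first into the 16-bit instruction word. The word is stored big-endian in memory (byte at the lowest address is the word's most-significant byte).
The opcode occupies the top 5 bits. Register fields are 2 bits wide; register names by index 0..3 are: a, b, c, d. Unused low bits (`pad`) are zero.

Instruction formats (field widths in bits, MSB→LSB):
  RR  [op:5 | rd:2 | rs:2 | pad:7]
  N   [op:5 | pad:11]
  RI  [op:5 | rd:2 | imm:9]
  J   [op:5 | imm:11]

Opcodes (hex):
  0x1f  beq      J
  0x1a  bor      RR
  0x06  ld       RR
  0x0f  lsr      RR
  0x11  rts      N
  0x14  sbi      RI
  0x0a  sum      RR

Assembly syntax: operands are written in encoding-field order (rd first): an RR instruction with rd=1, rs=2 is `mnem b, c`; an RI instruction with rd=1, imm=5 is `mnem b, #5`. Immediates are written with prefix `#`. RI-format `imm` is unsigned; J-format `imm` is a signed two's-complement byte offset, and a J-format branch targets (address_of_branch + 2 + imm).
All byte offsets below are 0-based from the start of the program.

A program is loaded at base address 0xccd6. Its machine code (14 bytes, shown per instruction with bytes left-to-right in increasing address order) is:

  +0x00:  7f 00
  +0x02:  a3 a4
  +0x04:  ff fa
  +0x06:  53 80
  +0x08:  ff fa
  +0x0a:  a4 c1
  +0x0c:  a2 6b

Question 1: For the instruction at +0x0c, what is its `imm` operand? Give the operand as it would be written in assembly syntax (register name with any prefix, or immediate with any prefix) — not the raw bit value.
#107

[0c] a2 6b → 0xa26b
  opcode bits[15:11]=0x14: sbi/RI
  [10:9] rd=1 = b
  [8:0] imm=107 = #107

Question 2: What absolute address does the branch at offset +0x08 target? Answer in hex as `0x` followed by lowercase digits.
0xccda

@+08  big-endian(ff fa) = 0xfffa
  op=0xfffa>>11=0x1f ⇒ beq (J)
  [10:0] imm=2042 (s11→-6) = #-6
  target = base 0xccd6 + off 0x08 + 2 + imm -6 = 0xccda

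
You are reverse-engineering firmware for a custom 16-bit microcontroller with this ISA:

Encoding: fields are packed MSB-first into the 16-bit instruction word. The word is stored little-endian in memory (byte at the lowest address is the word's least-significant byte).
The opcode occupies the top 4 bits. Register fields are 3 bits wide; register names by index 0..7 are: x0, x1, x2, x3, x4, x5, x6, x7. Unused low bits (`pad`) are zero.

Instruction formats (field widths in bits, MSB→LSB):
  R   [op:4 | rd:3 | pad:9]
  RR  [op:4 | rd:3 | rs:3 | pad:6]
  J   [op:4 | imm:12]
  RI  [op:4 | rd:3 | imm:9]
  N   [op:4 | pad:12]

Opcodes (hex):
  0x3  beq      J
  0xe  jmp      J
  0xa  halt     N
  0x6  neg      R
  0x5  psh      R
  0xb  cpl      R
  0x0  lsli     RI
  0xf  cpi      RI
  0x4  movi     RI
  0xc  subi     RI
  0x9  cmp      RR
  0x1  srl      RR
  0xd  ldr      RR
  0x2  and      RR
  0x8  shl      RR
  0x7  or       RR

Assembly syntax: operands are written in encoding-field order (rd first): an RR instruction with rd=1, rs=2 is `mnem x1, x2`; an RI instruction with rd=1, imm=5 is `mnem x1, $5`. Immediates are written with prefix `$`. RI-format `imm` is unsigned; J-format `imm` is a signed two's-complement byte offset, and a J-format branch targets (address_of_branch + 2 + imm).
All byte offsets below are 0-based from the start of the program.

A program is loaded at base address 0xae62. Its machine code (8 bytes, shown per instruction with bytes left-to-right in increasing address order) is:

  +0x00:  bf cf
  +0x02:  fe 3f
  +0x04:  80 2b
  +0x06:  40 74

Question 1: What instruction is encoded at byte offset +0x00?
subi x7, $447

+0x00: bf cf ⇒ word 0xcfbf (little)
  op=0xcfbf>>12=0xc ⇒ subi (RI)
  [11:9] rd=7 = x7
  [8:0] imm=447 = $447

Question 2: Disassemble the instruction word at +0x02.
beq $-2

[02] fe 3f → 0x3ffe
  op=0x3ffe>>12=0x3 ⇒ beq (J)
  [11:0] imm=4094 (s12→-2) = $-2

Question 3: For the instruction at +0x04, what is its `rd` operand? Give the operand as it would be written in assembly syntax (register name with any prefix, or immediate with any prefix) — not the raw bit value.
x5

[04] 80 2b → 0x2b80
  opcode bits[15:12]=0x2: and/RR
  [11:9] rd=5 = x5
  [8:6] rs=6 = x6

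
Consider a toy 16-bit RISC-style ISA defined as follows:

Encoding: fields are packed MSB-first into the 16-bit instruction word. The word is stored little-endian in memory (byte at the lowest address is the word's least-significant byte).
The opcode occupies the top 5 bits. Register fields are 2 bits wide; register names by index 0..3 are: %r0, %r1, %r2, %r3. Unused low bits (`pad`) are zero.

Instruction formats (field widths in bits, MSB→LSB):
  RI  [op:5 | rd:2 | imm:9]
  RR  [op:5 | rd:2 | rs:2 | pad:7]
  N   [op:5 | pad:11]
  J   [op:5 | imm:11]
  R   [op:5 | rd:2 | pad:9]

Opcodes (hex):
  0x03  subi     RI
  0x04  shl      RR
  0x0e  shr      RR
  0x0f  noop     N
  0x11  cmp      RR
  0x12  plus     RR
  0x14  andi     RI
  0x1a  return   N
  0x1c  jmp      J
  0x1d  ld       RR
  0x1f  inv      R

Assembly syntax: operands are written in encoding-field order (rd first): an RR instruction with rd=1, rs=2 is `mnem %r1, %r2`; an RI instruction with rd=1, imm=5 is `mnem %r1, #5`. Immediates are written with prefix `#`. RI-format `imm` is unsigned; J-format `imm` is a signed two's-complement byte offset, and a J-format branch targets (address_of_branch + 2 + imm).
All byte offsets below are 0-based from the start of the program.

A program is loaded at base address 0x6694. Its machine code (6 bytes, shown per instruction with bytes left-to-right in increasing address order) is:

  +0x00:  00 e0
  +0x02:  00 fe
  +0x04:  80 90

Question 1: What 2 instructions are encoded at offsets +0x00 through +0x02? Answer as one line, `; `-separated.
jmp #0; inv %r3

[00] 00 e0 → 0xe000
  opcode bits[15:11]=0x1c: jmp/J
  imm@[10:0]=0x0 ⇒ #0
[02] 00 fe → 0xfe00
  opcode bits[15:11]=0x1f: inv/R
  rd@[10:9]=0x3 ⇒ %r3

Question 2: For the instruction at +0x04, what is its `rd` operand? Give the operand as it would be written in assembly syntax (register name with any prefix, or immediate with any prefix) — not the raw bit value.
+0x04: 80 90 ⇒ word 0x9080 (little)
  opcode bits[15:11]=0x12: plus/RR
  rd: (w>>9)&0x3=0x0 → %r0
  rs: (w>>7)&0x3=0x1 → %r1

%r0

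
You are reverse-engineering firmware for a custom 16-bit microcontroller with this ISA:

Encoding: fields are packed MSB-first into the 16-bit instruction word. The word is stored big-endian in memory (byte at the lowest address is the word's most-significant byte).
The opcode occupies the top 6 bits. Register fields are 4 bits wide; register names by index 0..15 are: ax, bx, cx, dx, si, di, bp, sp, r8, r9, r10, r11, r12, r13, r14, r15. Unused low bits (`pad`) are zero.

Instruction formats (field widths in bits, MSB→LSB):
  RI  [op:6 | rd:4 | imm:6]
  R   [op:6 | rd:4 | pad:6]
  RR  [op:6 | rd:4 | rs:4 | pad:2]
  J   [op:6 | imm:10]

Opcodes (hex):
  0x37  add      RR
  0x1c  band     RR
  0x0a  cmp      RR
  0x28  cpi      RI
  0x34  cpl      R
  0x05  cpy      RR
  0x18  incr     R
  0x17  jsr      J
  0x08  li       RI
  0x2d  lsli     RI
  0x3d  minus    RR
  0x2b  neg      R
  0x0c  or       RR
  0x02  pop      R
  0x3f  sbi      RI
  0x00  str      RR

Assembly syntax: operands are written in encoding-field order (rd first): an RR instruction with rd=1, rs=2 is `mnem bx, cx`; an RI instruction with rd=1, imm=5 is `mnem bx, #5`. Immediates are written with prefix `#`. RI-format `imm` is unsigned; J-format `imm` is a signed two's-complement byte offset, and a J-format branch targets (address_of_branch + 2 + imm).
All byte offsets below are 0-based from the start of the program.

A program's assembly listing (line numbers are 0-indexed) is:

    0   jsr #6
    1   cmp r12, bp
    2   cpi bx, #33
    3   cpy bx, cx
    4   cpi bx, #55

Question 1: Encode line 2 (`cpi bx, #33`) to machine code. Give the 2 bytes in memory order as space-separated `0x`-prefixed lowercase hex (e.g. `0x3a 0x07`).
L2: cpi op=0x28:6|rd=1:4|imm=33:6 ⇒ 0xa061 ⇒ big a0 61

0xa0 0x61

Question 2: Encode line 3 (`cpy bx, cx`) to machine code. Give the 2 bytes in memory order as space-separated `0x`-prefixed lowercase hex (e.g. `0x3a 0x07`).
0x14 0x48

line 3 (cpy): pack op=0x5:6|rd=1:4|rs=2:4|pad=0:2 = 0x1448; big→ 14 48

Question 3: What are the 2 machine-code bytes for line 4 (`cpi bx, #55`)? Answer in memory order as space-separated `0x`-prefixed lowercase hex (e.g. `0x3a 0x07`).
L4: cpi op=0x28:6|rd=1:4|imm=55:6 ⇒ 0xa077 ⇒ big a0 77

0xa0 0x77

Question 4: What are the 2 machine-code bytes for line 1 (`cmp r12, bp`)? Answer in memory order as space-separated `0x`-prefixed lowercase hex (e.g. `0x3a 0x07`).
line 1 (cmp): pack op=0xa:6|rd=12:4|rs=6:4|pad=0:2 = 0x2b18; big→ 2b 18

0x2b 0x18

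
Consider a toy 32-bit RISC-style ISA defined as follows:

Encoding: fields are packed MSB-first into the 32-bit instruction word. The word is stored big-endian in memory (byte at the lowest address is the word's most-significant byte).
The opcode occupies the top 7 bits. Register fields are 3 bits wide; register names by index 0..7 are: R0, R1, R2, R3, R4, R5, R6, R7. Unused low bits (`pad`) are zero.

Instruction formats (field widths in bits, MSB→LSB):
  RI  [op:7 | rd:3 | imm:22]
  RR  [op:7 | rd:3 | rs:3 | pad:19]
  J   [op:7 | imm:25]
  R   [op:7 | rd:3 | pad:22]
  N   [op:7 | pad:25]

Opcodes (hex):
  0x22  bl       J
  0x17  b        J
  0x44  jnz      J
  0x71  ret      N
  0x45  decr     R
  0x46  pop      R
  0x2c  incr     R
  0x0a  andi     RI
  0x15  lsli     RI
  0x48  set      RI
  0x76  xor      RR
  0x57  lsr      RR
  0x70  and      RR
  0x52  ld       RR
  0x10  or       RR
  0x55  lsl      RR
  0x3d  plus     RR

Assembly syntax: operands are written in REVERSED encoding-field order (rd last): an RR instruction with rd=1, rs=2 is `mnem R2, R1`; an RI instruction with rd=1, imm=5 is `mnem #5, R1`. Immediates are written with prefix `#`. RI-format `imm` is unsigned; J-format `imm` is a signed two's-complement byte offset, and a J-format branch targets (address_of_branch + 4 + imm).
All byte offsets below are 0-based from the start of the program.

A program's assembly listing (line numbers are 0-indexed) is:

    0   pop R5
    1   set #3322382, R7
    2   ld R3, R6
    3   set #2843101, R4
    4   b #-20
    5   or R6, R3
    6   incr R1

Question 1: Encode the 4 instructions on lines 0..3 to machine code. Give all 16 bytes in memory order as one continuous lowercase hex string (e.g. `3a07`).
L0: pop op=0x46:7|rd=5:3|pad=0:22 ⇒ 0x8d400000 ⇒ big 8d 40 00 00
L1: set op=0x48:7|rd=7:3|imm=3322382:22 ⇒ 0x91f2b20e ⇒ big 91 f2 b2 0e
L2: ld op=0x52:7|rd=6:3|rs=3:3|pad=0:19 ⇒ 0xa5980000 ⇒ big a5 98 00 00
L3: set op=0x48:7|rd=4:3|imm=2843101:22 ⇒ 0x912b61dd ⇒ big 91 2b 61 dd

8d40000091f2b20ea5980000912b61dd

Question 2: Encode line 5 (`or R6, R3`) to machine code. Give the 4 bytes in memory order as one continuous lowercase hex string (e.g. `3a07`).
L5: or op=0x10:7|rd=3:3|rs=6:3|pad=0:19 ⇒ 0x20f00000 ⇒ big 20 f0 00 00

20f00000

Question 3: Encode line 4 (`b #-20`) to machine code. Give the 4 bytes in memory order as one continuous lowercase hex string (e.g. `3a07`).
4. b fields op=0x17:7|imm=-20:25 → word 2fffffech → 2f ff ff ec

2fffffec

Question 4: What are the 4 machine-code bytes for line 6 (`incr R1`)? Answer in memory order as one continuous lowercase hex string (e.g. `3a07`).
58400000

6. incr fields op=0x2c:7|rd=1:3|pad=0:22 → word 58400000h → 58 40 00 00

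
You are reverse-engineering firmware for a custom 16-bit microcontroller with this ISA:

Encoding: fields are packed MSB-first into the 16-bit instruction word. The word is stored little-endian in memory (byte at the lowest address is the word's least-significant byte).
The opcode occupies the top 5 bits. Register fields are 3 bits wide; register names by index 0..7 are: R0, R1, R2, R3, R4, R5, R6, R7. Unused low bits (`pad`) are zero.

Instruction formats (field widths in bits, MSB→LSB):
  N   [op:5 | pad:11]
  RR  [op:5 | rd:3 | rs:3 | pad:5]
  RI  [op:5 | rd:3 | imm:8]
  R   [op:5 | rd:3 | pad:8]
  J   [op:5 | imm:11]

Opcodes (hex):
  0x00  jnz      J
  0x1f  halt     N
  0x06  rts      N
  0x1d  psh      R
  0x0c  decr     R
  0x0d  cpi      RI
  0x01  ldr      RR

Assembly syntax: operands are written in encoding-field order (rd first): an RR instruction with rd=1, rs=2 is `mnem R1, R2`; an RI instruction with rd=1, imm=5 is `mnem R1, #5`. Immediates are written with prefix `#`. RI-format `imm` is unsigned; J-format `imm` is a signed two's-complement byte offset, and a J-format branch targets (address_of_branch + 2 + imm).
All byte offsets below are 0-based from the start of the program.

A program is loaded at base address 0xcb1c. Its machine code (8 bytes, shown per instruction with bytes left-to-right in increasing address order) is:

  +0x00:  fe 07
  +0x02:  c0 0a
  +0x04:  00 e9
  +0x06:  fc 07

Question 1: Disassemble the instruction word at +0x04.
psh R1

+0x04: 00 e9 ⇒ word 0xe900 (little)
  op=0xe900>>11=0x1d ⇒ psh (R)
  [10:8] rd=1 = R1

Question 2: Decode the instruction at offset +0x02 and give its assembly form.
+0x02: c0 0a ⇒ word 0x0ac0 (little)
  top 5b → 0x1 → ldr [RR]
  rd@[10:8]=0x2 ⇒ R2
  rs@[7:5]=0x6 ⇒ R6

ldr R2, R6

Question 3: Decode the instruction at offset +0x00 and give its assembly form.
@+00  little-endian(fe 07) = 0x07fe
  opcode bits[15:11]=0x0: jnz/J
  imm@[10:0]=0x7fe (s11→-2) ⇒ #-2

jnz #-2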